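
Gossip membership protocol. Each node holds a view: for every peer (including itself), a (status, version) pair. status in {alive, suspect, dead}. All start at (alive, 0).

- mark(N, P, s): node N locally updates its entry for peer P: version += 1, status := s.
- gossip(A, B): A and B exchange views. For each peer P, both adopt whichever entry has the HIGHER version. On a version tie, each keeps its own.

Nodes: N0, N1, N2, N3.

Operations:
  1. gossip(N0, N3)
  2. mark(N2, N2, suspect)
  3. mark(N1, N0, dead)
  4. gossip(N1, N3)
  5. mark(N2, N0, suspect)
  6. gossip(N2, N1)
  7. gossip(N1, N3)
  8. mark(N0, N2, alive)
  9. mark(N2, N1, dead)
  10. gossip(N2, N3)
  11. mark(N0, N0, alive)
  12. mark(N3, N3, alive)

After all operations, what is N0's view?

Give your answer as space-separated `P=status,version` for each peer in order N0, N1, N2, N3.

Op 1: gossip N0<->N3 -> N0.N0=(alive,v0) N0.N1=(alive,v0) N0.N2=(alive,v0) N0.N3=(alive,v0) | N3.N0=(alive,v0) N3.N1=(alive,v0) N3.N2=(alive,v0) N3.N3=(alive,v0)
Op 2: N2 marks N2=suspect -> (suspect,v1)
Op 3: N1 marks N0=dead -> (dead,v1)
Op 4: gossip N1<->N3 -> N1.N0=(dead,v1) N1.N1=(alive,v0) N1.N2=(alive,v0) N1.N3=(alive,v0) | N3.N0=(dead,v1) N3.N1=(alive,v0) N3.N2=(alive,v0) N3.N3=(alive,v0)
Op 5: N2 marks N0=suspect -> (suspect,v1)
Op 6: gossip N2<->N1 -> N2.N0=(suspect,v1) N2.N1=(alive,v0) N2.N2=(suspect,v1) N2.N3=(alive,v0) | N1.N0=(dead,v1) N1.N1=(alive,v0) N1.N2=(suspect,v1) N1.N3=(alive,v0)
Op 7: gossip N1<->N3 -> N1.N0=(dead,v1) N1.N1=(alive,v0) N1.N2=(suspect,v1) N1.N3=(alive,v0) | N3.N0=(dead,v1) N3.N1=(alive,v0) N3.N2=(suspect,v1) N3.N3=(alive,v0)
Op 8: N0 marks N2=alive -> (alive,v1)
Op 9: N2 marks N1=dead -> (dead,v1)
Op 10: gossip N2<->N3 -> N2.N0=(suspect,v1) N2.N1=(dead,v1) N2.N2=(suspect,v1) N2.N3=(alive,v0) | N3.N0=(dead,v1) N3.N1=(dead,v1) N3.N2=(suspect,v1) N3.N3=(alive,v0)
Op 11: N0 marks N0=alive -> (alive,v1)
Op 12: N3 marks N3=alive -> (alive,v1)

Answer: N0=alive,1 N1=alive,0 N2=alive,1 N3=alive,0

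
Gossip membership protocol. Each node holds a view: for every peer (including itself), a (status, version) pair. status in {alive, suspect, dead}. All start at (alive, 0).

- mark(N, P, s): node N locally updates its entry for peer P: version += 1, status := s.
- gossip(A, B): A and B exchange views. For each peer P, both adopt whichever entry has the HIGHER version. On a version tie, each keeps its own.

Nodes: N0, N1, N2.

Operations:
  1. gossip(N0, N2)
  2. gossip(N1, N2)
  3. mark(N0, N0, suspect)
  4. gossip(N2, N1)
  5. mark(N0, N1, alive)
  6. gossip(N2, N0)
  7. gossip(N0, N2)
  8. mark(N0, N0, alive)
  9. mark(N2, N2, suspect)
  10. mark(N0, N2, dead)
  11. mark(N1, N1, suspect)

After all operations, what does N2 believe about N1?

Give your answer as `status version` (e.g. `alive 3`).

Op 1: gossip N0<->N2 -> N0.N0=(alive,v0) N0.N1=(alive,v0) N0.N2=(alive,v0) | N2.N0=(alive,v0) N2.N1=(alive,v0) N2.N2=(alive,v0)
Op 2: gossip N1<->N2 -> N1.N0=(alive,v0) N1.N1=(alive,v0) N1.N2=(alive,v0) | N2.N0=(alive,v0) N2.N1=(alive,v0) N2.N2=(alive,v0)
Op 3: N0 marks N0=suspect -> (suspect,v1)
Op 4: gossip N2<->N1 -> N2.N0=(alive,v0) N2.N1=(alive,v0) N2.N2=(alive,v0) | N1.N0=(alive,v0) N1.N1=(alive,v0) N1.N2=(alive,v0)
Op 5: N0 marks N1=alive -> (alive,v1)
Op 6: gossip N2<->N0 -> N2.N0=(suspect,v1) N2.N1=(alive,v1) N2.N2=(alive,v0) | N0.N0=(suspect,v1) N0.N1=(alive,v1) N0.N2=(alive,v0)
Op 7: gossip N0<->N2 -> N0.N0=(suspect,v1) N0.N1=(alive,v1) N0.N2=(alive,v0) | N2.N0=(suspect,v1) N2.N1=(alive,v1) N2.N2=(alive,v0)
Op 8: N0 marks N0=alive -> (alive,v2)
Op 9: N2 marks N2=suspect -> (suspect,v1)
Op 10: N0 marks N2=dead -> (dead,v1)
Op 11: N1 marks N1=suspect -> (suspect,v1)

Answer: alive 1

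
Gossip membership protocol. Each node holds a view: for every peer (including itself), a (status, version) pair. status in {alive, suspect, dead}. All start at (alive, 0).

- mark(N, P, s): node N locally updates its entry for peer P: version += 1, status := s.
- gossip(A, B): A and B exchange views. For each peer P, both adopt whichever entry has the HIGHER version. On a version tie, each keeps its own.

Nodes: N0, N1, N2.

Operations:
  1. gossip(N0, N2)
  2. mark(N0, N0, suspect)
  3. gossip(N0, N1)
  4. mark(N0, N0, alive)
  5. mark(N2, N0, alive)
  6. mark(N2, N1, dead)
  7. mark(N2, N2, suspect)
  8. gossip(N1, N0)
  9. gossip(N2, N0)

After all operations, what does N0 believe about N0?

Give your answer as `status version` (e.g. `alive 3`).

Answer: alive 2

Derivation:
Op 1: gossip N0<->N2 -> N0.N0=(alive,v0) N0.N1=(alive,v0) N0.N2=(alive,v0) | N2.N0=(alive,v0) N2.N1=(alive,v0) N2.N2=(alive,v0)
Op 2: N0 marks N0=suspect -> (suspect,v1)
Op 3: gossip N0<->N1 -> N0.N0=(suspect,v1) N0.N1=(alive,v0) N0.N2=(alive,v0) | N1.N0=(suspect,v1) N1.N1=(alive,v0) N1.N2=(alive,v0)
Op 4: N0 marks N0=alive -> (alive,v2)
Op 5: N2 marks N0=alive -> (alive,v1)
Op 6: N2 marks N1=dead -> (dead,v1)
Op 7: N2 marks N2=suspect -> (suspect,v1)
Op 8: gossip N1<->N0 -> N1.N0=(alive,v2) N1.N1=(alive,v0) N1.N2=(alive,v0) | N0.N0=(alive,v2) N0.N1=(alive,v0) N0.N2=(alive,v0)
Op 9: gossip N2<->N0 -> N2.N0=(alive,v2) N2.N1=(dead,v1) N2.N2=(suspect,v1) | N0.N0=(alive,v2) N0.N1=(dead,v1) N0.N2=(suspect,v1)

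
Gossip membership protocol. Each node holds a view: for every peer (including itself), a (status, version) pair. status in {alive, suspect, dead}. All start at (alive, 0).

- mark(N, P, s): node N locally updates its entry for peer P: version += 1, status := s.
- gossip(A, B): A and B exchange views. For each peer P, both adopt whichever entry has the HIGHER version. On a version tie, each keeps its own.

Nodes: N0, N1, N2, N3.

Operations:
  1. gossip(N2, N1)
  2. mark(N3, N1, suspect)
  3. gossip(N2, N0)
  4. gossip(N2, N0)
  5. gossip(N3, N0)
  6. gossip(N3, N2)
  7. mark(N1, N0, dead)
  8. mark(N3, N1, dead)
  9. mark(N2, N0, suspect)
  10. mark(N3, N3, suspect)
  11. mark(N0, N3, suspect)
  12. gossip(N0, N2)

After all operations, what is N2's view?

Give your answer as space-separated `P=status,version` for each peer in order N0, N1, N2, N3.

Op 1: gossip N2<->N1 -> N2.N0=(alive,v0) N2.N1=(alive,v0) N2.N2=(alive,v0) N2.N3=(alive,v0) | N1.N0=(alive,v0) N1.N1=(alive,v0) N1.N2=(alive,v0) N1.N3=(alive,v0)
Op 2: N3 marks N1=suspect -> (suspect,v1)
Op 3: gossip N2<->N0 -> N2.N0=(alive,v0) N2.N1=(alive,v0) N2.N2=(alive,v0) N2.N3=(alive,v0) | N0.N0=(alive,v0) N0.N1=(alive,v0) N0.N2=(alive,v0) N0.N3=(alive,v0)
Op 4: gossip N2<->N0 -> N2.N0=(alive,v0) N2.N1=(alive,v0) N2.N2=(alive,v0) N2.N3=(alive,v0) | N0.N0=(alive,v0) N0.N1=(alive,v0) N0.N2=(alive,v0) N0.N3=(alive,v0)
Op 5: gossip N3<->N0 -> N3.N0=(alive,v0) N3.N1=(suspect,v1) N3.N2=(alive,v0) N3.N3=(alive,v0) | N0.N0=(alive,v0) N0.N1=(suspect,v1) N0.N2=(alive,v0) N0.N3=(alive,v0)
Op 6: gossip N3<->N2 -> N3.N0=(alive,v0) N3.N1=(suspect,v1) N3.N2=(alive,v0) N3.N3=(alive,v0) | N2.N0=(alive,v0) N2.N1=(suspect,v1) N2.N2=(alive,v0) N2.N3=(alive,v0)
Op 7: N1 marks N0=dead -> (dead,v1)
Op 8: N3 marks N1=dead -> (dead,v2)
Op 9: N2 marks N0=suspect -> (suspect,v1)
Op 10: N3 marks N3=suspect -> (suspect,v1)
Op 11: N0 marks N3=suspect -> (suspect,v1)
Op 12: gossip N0<->N2 -> N0.N0=(suspect,v1) N0.N1=(suspect,v1) N0.N2=(alive,v0) N0.N3=(suspect,v1) | N2.N0=(suspect,v1) N2.N1=(suspect,v1) N2.N2=(alive,v0) N2.N3=(suspect,v1)

Answer: N0=suspect,1 N1=suspect,1 N2=alive,0 N3=suspect,1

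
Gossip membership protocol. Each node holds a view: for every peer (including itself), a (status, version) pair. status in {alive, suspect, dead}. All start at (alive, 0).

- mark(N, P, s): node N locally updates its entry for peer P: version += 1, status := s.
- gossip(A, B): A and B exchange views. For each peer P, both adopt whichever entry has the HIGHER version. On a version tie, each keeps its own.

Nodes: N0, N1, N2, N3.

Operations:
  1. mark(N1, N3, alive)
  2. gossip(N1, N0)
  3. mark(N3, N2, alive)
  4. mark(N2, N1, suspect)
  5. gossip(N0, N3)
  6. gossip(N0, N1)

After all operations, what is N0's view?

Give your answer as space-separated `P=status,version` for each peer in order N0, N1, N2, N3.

Op 1: N1 marks N3=alive -> (alive,v1)
Op 2: gossip N1<->N0 -> N1.N0=(alive,v0) N1.N1=(alive,v0) N1.N2=(alive,v0) N1.N3=(alive,v1) | N0.N0=(alive,v0) N0.N1=(alive,v0) N0.N2=(alive,v0) N0.N3=(alive,v1)
Op 3: N3 marks N2=alive -> (alive,v1)
Op 4: N2 marks N1=suspect -> (suspect,v1)
Op 5: gossip N0<->N3 -> N0.N0=(alive,v0) N0.N1=(alive,v0) N0.N2=(alive,v1) N0.N3=(alive,v1) | N3.N0=(alive,v0) N3.N1=(alive,v0) N3.N2=(alive,v1) N3.N3=(alive,v1)
Op 6: gossip N0<->N1 -> N0.N0=(alive,v0) N0.N1=(alive,v0) N0.N2=(alive,v1) N0.N3=(alive,v1) | N1.N0=(alive,v0) N1.N1=(alive,v0) N1.N2=(alive,v1) N1.N3=(alive,v1)

Answer: N0=alive,0 N1=alive,0 N2=alive,1 N3=alive,1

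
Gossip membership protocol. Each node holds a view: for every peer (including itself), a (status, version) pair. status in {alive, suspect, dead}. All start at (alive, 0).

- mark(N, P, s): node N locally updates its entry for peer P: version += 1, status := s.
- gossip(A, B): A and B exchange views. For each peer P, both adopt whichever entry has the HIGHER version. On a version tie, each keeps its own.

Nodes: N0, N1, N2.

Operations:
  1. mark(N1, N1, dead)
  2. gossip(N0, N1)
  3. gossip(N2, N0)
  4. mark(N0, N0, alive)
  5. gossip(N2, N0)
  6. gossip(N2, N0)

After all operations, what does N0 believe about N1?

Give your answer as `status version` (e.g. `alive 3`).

Answer: dead 1

Derivation:
Op 1: N1 marks N1=dead -> (dead,v1)
Op 2: gossip N0<->N1 -> N0.N0=(alive,v0) N0.N1=(dead,v1) N0.N2=(alive,v0) | N1.N0=(alive,v0) N1.N1=(dead,v1) N1.N2=(alive,v0)
Op 3: gossip N2<->N0 -> N2.N0=(alive,v0) N2.N1=(dead,v1) N2.N2=(alive,v0) | N0.N0=(alive,v0) N0.N1=(dead,v1) N0.N2=(alive,v0)
Op 4: N0 marks N0=alive -> (alive,v1)
Op 5: gossip N2<->N0 -> N2.N0=(alive,v1) N2.N1=(dead,v1) N2.N2=(alive,v0) | N0.N0=(alive,v1) N0.N1=(dead,v1) N0.N2=(alive,v0)
Op 6: gossip N2<->N0 -> N2.N0=(alive,v1) N2.N1=(dead,v1) N2.N2=(alive,v0) | N0.N0=(alive,v1) N0.N1=(dead,v1) N0.N2=(alive,v0)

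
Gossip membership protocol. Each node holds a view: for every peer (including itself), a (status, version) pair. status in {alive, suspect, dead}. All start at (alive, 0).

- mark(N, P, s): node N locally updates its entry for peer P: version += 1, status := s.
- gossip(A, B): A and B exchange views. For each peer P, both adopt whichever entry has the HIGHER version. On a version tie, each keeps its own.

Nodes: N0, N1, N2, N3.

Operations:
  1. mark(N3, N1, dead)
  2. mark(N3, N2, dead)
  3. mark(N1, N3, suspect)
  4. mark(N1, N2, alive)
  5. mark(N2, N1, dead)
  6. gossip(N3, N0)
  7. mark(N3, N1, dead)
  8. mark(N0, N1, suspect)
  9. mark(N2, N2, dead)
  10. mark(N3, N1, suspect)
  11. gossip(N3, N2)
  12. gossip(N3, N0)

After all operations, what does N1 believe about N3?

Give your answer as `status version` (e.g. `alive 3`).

Op 1: N3 marks N1=dead -> (dead,v1)
Op 2: N3 marks N2=dead -> (dead,v1)
Op 3: N1 marks N3=suspect -> (suspect,v1)
Op 4: N1 marks N2=alive -> (alive,v1)
Op 5: N2 marks N1=dead -> (dead,v1)
Op 6: gossip N3<->N0 -> N3.N0=(alive,v0) N3.N1=(dead,v1) N3.N2=(dead,v1) N3.N3=(alive,v0) | N0.N0=(alive,v0) N0.N1=(dead,v1) N0.N2=(dead,v1) N0.N3=(alive,v0)
Op 7: N3 marks N1=dead -> (dead,v2)
Op 8: N0 marks N1=suspect -> (suspect,v2)
Op 9: N2 marks N2=dead -> (dead,v1)
Op 10: N3 marks N1=suspect -> (suspect,v3)
Op 11: gossip N3<->N2 -> N3.N0=(alive,v0) N3.N1=(suspect,v3) N3.N2=(dead,v1) N3.N3=(alive,v0) | N2.N0=(alive,v0) N2.N1=(suspect,v3) N2.N2=(dead,v1) N2.N3=(alive,v0)
Op 12: gossip N3<->N0 -> N3.N0=(alive,v0) N3.N1=(suspect,v3) N3.N2=(dead,v1) N3.N3=(alive,v0) | N0.N0=(alive,v0) N0.N1=(suspect,v3) N0.N2=(dead,v1) N0.N3=(alive,v0)

Answer: suspect 1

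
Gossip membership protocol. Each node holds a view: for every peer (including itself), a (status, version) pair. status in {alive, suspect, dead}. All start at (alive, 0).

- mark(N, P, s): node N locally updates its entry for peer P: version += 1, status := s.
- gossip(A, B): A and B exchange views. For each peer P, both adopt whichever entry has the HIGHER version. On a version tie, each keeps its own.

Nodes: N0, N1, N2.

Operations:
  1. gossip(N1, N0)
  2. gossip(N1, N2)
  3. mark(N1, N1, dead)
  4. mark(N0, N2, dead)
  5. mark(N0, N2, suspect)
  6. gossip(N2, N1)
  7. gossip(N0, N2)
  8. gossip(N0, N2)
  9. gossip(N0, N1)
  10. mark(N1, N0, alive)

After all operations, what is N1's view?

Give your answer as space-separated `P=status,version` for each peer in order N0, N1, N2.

Op 1: gossip N1<->N0 -> N1.N0=(alive,v0) N1.N1=(alive,v0) N1.N2=(alive,v0) | N0.N0=(alive,v0) N0.N1=(alive,v0) N0.N2=(alive,v0)
Op 2: gossip N1<->N2 -> N1.N0=(alive,v0) N1.N1=(alive,v0) N1.N2=(alive,v0) | N2.N0=(alive,v0) N2.N1=(alive,v0) N2.N2=(alive,v0)
Op 3: N1 marks N1=dead -> (dead,v1)
Op 4: N0 marks N2=dead -> (dead,v1)
Op 5: N0 marks N2=suspect -> (suspect,v2)
Op 6: gossip N2<->N1 -> N2.N0=(alive,v0) N2.N1=(dead,v1) N2.N2=(alive,v0) | N1.N0=(alive,v0) N1.N1=(dead,v1) N1.N2=(alive,v0)
Op 7: gossip N0<->N2 -> N0.N0=(alive,v0) N0.N1=(dead,v1) N0.N2=(suspect,v2) | N2.N0=(alive,v0) N2.N1=(dead,v1) N2.N2=(suspect,v2)
Op 8: gossip N0<->N2 -> N0.N0=(alive,v0) N0.N1=(dead,v1) N0.N2=(suspect,v2) | N2.N0=(alive,v0) N2.N1=(dead,v1) N2.N2=(suspect,v2)
Op 9: gossip N0<->N1 -> N0.N0=(alive,v0) N0.N1=(dead,v1) N0.N2=(suspect,v2) | N1.N0=(alive,v0) N1.N1=(dead,v1) N1.N2=(suspect,v2)
Op 10: N1 marks N0=alive -> (alive,v1)

Answer: N0=alive,1 N1=dead,1 N2=suspect,2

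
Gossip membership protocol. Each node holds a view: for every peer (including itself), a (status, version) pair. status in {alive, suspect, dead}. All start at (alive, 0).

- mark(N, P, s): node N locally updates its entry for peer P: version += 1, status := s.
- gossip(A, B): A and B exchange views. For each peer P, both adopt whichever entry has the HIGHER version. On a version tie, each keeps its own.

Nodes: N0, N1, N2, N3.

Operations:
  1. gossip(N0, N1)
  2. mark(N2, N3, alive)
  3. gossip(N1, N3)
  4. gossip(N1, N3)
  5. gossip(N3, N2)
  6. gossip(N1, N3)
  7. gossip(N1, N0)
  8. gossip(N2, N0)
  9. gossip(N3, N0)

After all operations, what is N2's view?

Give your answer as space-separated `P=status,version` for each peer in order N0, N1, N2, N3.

Op 1: gossip N0<->N1 -> N0.N0=(alive,v0) N0.N1=(alive,v0) N0.N2=(alive,v0) N0.N3=(alive,v0) | N1.N0=(alive,v0) N1.N1=(alive,v0) N1.N2=(alive,v0) N1.N3=(alive,v0)
Op 2: N2 marks N3=alive -> (alive,v1)
Op 3: gossip N1<->N3 -> N1.N0=(alive,v0) N1.N1=(alive,v0) N1.N2=(alive,v0) N1.N3=(alive,v0) | N3.N0=(alive,v0) N3.N1=(alive,v0) N3.N2=(alive,v0) N3.N3=(alive,v0)
Op 4: gossip N1<->N3 -> N1.N0=(alive,v0) N1.N1=(alive,v0) N1.N2=(alive,v0) N1.N3=(alive,v0) | N3.N0=(alive,v0) N3.N1=(alive,v0) N3.N2=(alive,v0) N3.N3=(alive,v0)
Op 5: gossip N3<->N2 -> N3.N0=(alive,v0) N3.N1=(alive,v0) N3.N2=(alive,v0) N3.N3=(alive,v1) | N2.N0=(alive,v0) N2.N1=(alive,v0) N2.N2=(alive,v0) N2.N3=(alive,v1)
Op 6: gossip N1<->N3 -> N1.N0=(alive,v0) N1.N1=(alive,v0) N1.N2=(alive,v0) N1.N3=(alive,v1) | N3.N0=(alive,v0) N3.N1=(alive,v0) N3.N2=(alive,v0) N3.N3=(alive,v1)
Op 7: gossip N1<->N0 -> N1.N0=(alive,v0) N1.N1=(alive,v0) N1.N2=(alive,v0) N1.N3=(alive,v1) | N0.N0=(alive,v0) N0.N1=(alive,v0) N0.N2=(alive,v0) N0.N3=(alive,v1)
Op 8: gossip N2<->N0 -> N2.N0=(alive,v0) N2.N1=(alive,v0) N2.N2=(alive,v0) N2.N3=(alive,v1) | N0.N0=(alive,v0) N0.N1=(alive,v0) N0.N2=(alive,v0) N0.N3=(alive,v1)
Op 9: gossip N3<->N0 -> N3.N0=(alive,v0) N3.N1=(alive,v0) N3.N2=(alive,v0) N3.N3=(alive,v1) | N0.N0=(alive,v0) N0.N1=(alive,v0) N0.N2=(alive,v0) N0.N3=(alive,v1)

Answer: N0=alive,0 N1=alive,0 N2=alive,0 N3=alive,1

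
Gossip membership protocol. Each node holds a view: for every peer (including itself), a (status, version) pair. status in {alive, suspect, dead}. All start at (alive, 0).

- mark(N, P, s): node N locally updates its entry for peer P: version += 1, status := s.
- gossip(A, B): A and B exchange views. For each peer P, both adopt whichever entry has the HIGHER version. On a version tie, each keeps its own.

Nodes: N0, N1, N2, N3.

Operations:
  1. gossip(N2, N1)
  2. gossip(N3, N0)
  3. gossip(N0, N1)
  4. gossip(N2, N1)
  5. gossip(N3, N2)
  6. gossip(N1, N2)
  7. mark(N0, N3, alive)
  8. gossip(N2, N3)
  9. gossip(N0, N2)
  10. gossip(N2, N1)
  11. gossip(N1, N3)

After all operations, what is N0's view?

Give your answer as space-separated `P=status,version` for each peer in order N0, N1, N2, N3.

Op 1: gossip N2<->N1 -> N2.N0=(alive,v0) N2.N1=(alive,v0) N2.N2=(alive,v0) N2.N3=(alive,v0) | N1.N0=(alive,v0) N1.N1=(alive,v0) N1.N2=(alive,v0) N1.N3=(alive,v0)
Op 2: gossip N3<->N0 -> N3.N0=(alive,v0) N3.N1=(alive,v0) N3.N2=(alive,v0) N3.N3=(alive,v0) | N0.N0=(alive,v0) N0.N1=(alive,v0) N0.N2=(alive,v0) N0.N3=(alive,v0)
Op 3: gossip N0<->N1 -> N0.N0=(alive,v0) N0.N1=(alive,v0) N0.N2=(alive,v0) N0.N3=(alive,v0) | N1.N0=(alive,v0) N1.N1=(alive,v0) N1.N2=(alive,v0) N1.N3=(alive,v0)
Op 4: gossip N2<->N1 -> N2.N0=(alive,v0) N2.N1=(alive,v0) N2.N2=(alive,v0) N2.N3=(alive,v0) | N1.N0=(alive,v0) N1.N1=(alive,v0) N1.N2=(alive,v0) N1.N3=(alive,v0)
Op 5: gossip N3<->N2 -> N3.N0=(alive,v0) N3.N1=(alive,v0) N3.N2=(alive,v0) N3.N3=(alive,v0) | N2.N0=(alive,v0) N2.N1=(alive,v0) N2.N2=(alive,v0) N2.N3=(alive,v0)
Op 6: gossip N1<->N2 -> N1.N0=(alive,v0) N1.N1=(alive,v0) N1.N2=(alive,v0) N1.N3=(alive,v0) | N2.N0=(alive,v0) N2.N1=(alive,v0) N2.N2=(alive,v0) N2.N3=(alive,v0)
Op 7: N0 marks N3=alive -> (alive,v1)
Op 8: gossip N2<->N3 -> N2.N0=(alive,v0) N2.N1=(alive,v0) N2.N2=(alive,v0) N2.N3=(alive,v0) | N3.N0=(alive,v0) N3.N1=(alive,v0) N3.N2=(alive,v0) N3.N3=(alive,v0)
Op 9: gossip N0<->N2 -> N0.N0=(alive,v0) N0.N1=(alive,v0) N0.N2=(alive,v0) N0.N3=(alive,v1) | N2.N0=(alive,v0) N2.N1=(alive,v0) N2.N2=(alive,v0) N2.N3=(alive,v1)
Op 10: gossip N2<->N1 -> N2.N0=(alive,v0) N2.N1=(alive,v0) N2.N2=(alive,v0) N2.N3=(alive,v1) | N1.N0=(alive,v0) N1.N1=(alive,v0) N1.N2=(alive,v0) N1.N3=(alive,v1)
Op 11: gossip N1<->N3 -> N1.N0=(alive,v0) N1.N1=(alive,v0) N1.N2=(alive,v0) N1.N3=(alive,v1) | N3.N0=(alive,v0) N3.N1=(alive,v0) N3.N2=(alive,v0) N3.N3=(alive,v1)

Answer: N0=alive,0 N1=alive,0 N2=alive,0 N3=alive,1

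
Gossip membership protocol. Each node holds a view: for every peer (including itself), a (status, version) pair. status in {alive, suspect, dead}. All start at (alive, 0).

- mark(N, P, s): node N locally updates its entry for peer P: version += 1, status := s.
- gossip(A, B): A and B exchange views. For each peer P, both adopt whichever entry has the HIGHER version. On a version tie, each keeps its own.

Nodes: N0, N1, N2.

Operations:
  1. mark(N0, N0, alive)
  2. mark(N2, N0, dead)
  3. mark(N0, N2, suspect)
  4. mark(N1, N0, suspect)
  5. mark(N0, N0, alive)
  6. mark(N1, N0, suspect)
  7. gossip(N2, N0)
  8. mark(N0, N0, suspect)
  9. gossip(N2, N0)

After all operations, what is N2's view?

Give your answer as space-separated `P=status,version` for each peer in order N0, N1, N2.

Answer: N0=suspect,3 N1=alive,0 N2=suspect,1

Derivation:
Op 1: N0 marks N0=alive -> (alive,v1)
Op 2: N2 marks N0=dead -> (dead,v1)
Op 3: N0 marks N2=suspect -> (suspect,v1)
Op 4: N1 marks N0=suspect -> (suspect,v1)
Op 5: N0 marks N0=alive -> (alive,v2)
Op 6: N1 marks N0=suspect -> (suspect,v2)
Op 7: gossip N2<->N0 -> N2.N0=(alive,v2) N2.N1=(alive,v0) N2.N2=(suspect,v1) | N0.N0=(alive,v2) N0.N1=(alive,v0) N0.N2=(suspect,v1)
Op 8: N0 marks N0=suspect -> (suspect,v3)
Op 9: gossip N2<->N0 -> N2.N0=(suspect,v3) N2.N1=(alive,v0) N2.N2=(suspect,v1) | N0.N0=(suspect,v3) N0.N1=(alive,v0) N0.N2=(suspect,v1)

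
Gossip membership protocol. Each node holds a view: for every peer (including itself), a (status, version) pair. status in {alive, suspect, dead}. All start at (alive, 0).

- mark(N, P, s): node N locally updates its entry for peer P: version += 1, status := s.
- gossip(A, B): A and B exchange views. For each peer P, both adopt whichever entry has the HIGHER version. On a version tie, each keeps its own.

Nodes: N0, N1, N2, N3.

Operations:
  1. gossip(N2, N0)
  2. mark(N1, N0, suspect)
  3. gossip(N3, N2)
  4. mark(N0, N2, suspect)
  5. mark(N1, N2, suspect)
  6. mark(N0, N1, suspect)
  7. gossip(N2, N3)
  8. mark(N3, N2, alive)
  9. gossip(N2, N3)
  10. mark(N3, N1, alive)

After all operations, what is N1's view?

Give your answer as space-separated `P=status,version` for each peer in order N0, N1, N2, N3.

Answer: N0=suspect,1 N1=alive,0 N2=suspect,1 N3=alive,0

Derivation:
Op 1: gossip N2<->N0 -> N2.N0=(alive,v0) N2.N1=(alive,v0) N2.N2=(alive,v0) N2.N3=(alive,v0) | N0.N0=(alive,v0) N0.N1=(alive,v0) N0.N2=(alive,v0) N0.N3=(alive,v0)
Op 2: N1 marks N0=suspect -> (suspect,v1)
Op 3: gossip N3<->N2 -> N3.N0=(alive,v0) N3.N1=(alive,v0) N3.N2=(alive,v0) N3.N3=(alive,v0) | N2.N0=(alive,v0) N2.N1=(alive,v0) N2.N2=(alive,v0) N2.N3=(alive,v0)
Op 4: N0 marks N2=suspect -> (suspect,v1)
Op 5: N1 marks N2=suspect -> (suspect,v1)
Op 6: N0 marks N1=suspect -> (suspect,v1)
Op 7: gossip N2<->N3 -> N2.N0=(alive,v0) N2.N1=(alive,v0) N2.N2=(alive,v0) N2.N3=(alive,v0) | N3.N0=(alive,v0) N3.N1=(alive,v0) N3.N2=(alive,v0) N3.N3=(alive,v0)
Op 8: N3 marks N2=alive -> (alive,v1)
Op 9: gossip N2<->N3 -> N2.N0=(alive,v0) N2.N1=(alive,v0) N2.N2=(alive,v1) N2.N3=(alive,v0) | N3.N0=(alive,v0) N3.N1=(alive,v0) N3.N2=(alive,v1) N3.N3=(alive,v0)
Op 10: N3 marks N1=alive -> (alive,v1)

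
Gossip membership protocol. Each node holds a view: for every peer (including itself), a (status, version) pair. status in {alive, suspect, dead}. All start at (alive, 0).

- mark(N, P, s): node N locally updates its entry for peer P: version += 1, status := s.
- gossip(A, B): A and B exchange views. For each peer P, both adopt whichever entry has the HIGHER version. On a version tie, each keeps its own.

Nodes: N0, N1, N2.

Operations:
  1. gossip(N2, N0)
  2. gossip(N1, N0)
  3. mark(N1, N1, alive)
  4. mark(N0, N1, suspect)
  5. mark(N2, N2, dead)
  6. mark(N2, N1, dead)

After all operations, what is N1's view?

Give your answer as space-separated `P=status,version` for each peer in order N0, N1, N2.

Op 1: gossip N2<->N0 -> N2.N0=(alive,v0) N2.N1=(alive,v0) N2.N2=(alive,v0) | N0.N0=(alive,v0) N0.N1=(alive,v0) N0.N2=(alive,v0)
Op 2: gossip N1<->N0 -> N1.N0=(alive,v0) N1.N1=(alive,v0) N1.N2=(alive,v0) | N0.N0=(alive,v0) N0.N1=(alive,v0) N0.N2=(alive,v0)
Op 3: N1 marks N1=alive -> (alive,v1)
Op 4: N0 marks N1=suspect -> (suspect,v1)
Op 5: N2 marks N2=dead -> (dead,v1)
Op 6: N2 marks N1=dead -> (dead,v1)

Answer: N0=alive,0 N1=alive,1 N2=alive,0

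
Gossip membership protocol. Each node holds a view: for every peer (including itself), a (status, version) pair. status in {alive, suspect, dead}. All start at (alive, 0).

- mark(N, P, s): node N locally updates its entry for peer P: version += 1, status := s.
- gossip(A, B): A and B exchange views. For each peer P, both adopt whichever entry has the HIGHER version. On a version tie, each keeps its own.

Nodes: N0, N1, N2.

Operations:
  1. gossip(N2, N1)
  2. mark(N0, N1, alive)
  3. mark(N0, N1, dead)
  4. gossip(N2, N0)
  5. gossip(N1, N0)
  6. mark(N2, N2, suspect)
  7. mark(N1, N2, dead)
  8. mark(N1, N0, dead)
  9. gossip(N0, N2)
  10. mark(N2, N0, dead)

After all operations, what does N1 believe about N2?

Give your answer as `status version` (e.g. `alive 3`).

Answer: dead 1

Derivation:
Op 1: gossip N2<->N1 -> N2.N0=(alive,v0) N2.N1=(alive,v0) N2.N2=(alive,v0) | N1.N0=(alive,v0) N1.N1=(alive,v0) N1.N2=(alive,v0)
Op 2: N0 marks N1=alive -> (alive,v1)
Op 3: N0 marks N1=dead -> (dead,v2)
Op 4: gossip N2<->N0 -> N2.N0=(alive,v0) N2.N1=(dead,v2) N2.N2=(alive,v0) | N0.N0=(alive,v0) N0.N1=(dead,v2) N0.N2=(alive,v0)
Op 5: gossip N1<->N0 -> N1.N0=(alive,v0) N1.N1=(dead,v2) N1.N2=(alive,v0) | N0.N0=(alive,v0) N0.N1=(dead,v2) N0.N2=(alive,v0)
Op 6: N2 marks N2=suspect -> (suspect,v1)
Op 7: N1 marks N2=dead -> (dead,v1)
Op 8: N1 marks N0=dead -> (dead,v1)
Op 9: gossip N0<->N2 -> N0.N0=(alive,v0) N0.N1=(dead,v2) N0.N2=(suspect,v1) | N2.N0=(alive,v0) N2.N1=(dead,v2) N2.N2=(suspect,v1)
Op 10: N2 marks N0=dead -> (dead,v1)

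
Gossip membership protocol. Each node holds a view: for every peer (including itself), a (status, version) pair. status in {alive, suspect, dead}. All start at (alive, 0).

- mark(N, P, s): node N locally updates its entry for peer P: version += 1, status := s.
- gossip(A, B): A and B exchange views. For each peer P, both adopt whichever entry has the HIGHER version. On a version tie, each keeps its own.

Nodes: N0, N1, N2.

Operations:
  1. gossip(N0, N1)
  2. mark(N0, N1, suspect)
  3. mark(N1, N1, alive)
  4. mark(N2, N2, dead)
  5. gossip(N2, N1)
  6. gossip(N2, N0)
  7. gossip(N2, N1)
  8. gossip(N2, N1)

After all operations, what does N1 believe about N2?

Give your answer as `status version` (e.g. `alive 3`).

Op 1: gossip N0<->N1 -> N0.N0=(alive,v0) N0.N1=(alive,v0) N0.N2=(alive,v0) | N1.N0=(alive,v0) N1.N1=(alive,v0) N1.N2=(alive,v0)
Op 2: N0 marks N1=suspect -> (suspect,v1)
Op 3: N1 marks N1=alive -> (alive,v1)
Op 4: N2 marks N2=dead -> (dead,v1)
Op 5: gossip N2<->N1 -> N2.N0=(alive,v0) N2.N1=(alive,v1) N2.N2=(dead,v1) | N1.N0=(alive,v0) N1.N1=(alive,v1) N1.N2=(dead,v1)
Op 6: gossip N2<->N0 -> N2.N0=(alive,v0) N2.N1=(alive,v1) N2.N2=(dead,v1) | N0.N0=(alive,v0) N0.N1=(suspect,v1) N0.N2=(dead,v1)
Op 7: gossip N2<->N1 -> N2.N0=(alive,v0) N2.N1=(alive,v1) N2.N2=(dead,v1) | N1.N0=(alive,v0) N1.N1=(alive,v1) N1.N2=(dead,v1)
Op 8: gossip N2<->N1 -> N2.N0=(alive,v0) N2.N1=(alive,v1) N2.N2=(dead,v1) | N1.N0=(alive,v0) N1.N1=(alive,v1) N1.N2=(dead,v1)

Answer: dead 1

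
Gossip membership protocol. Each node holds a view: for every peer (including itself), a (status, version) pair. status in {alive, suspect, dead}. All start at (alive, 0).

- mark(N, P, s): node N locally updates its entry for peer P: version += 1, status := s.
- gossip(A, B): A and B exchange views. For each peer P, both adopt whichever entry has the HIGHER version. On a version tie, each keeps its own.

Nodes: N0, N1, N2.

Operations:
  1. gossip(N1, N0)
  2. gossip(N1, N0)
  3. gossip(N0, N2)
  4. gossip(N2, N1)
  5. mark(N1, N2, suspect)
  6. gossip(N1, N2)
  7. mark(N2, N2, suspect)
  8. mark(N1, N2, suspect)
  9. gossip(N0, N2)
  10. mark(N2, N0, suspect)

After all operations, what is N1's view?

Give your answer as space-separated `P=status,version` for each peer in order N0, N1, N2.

Op 1: gossip N1<->N0 -> N1.N0=(alive,v0) N1.N1=(alive,v0) N1.N2=(alive,v0) | N0.N0=(alive,v0) N0.N1=(alive,v0) N0.N2=(alive,v0)
Op 2: gossip N1<->N0 -> N1.N0=(alive,v0) N1.N1=(alive,v0) N1.N2=(alive,v0) | N0.N0=(alive,v0) N0.N1=(alive,v0) N0.N2=(alive,v0)
Op 3: gossip N0<->N2 -> N0.N0=(alive,v0) N0.N1=(alive,v0) N0.N2=(alive,v0) | N2.N0=(alive,v0) N2.N1=(alive,v0) N2.N2=(alive,v0)
Op 4: gossip N2<->N1 -> N2.N0=(alive,v0) N2.N1=(alive,v0) N2.N2=(alive,v0) | N1.N0=(alive,v0) N1.N1=(alive,v0) N1.N2=(alive,v0)
Op 5: N1 marks N2=suspect -> (suspect,v1)
Op 6: gossip N1<->N2 -> N1.N0=(alive,v0) N1.N1=(alive,v0) N1.N2=(suspect,v1) | N2.N0=(alive,v0) N2.N1=(alive,v0) N2.N2=(suspect,v1)
Op 7: N2 marks N2=suspect -> (suspect,v2)
Op 8: N1 marks N2=suspect -> (suspect,v2)
Op 9: gossip N0<->N2 -> N0.N0=(alive,v0) N0.N1=(alive,v0) N0.N2=(suspect,v2) | N2.N0=(alive,v0) N2.N1=(alive,v0) N2.N2=(suspect,v2)
Op 10: N2 marks N0=suspect -> (suspect,v1)

Answer: N0=alive,0 N1=alive,0 N2=suspect,2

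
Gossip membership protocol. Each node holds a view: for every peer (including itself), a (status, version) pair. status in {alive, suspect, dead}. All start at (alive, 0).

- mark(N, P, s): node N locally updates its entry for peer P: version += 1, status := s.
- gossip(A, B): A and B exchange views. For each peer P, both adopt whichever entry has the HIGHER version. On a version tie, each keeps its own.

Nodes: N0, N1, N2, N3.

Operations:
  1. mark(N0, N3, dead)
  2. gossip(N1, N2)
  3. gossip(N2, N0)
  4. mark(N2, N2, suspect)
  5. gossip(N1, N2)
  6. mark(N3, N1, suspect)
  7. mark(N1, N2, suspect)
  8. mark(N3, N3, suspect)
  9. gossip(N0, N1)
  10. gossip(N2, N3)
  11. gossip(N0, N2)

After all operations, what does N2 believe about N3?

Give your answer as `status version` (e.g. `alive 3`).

Op 1: N0 marks N3=dead -> (dead,v1)
Op 2: gossip N1<->N2 -> N1.N0=(alive,v0) N1.N1=(alive,v0) N1.N2=(alive,v0) N1.N3=(alive,v0) | N2.N0=(alive,v0) N2.N1=(alive,v0) N2.N2=(alive,v0) N2.N3=(alive,v0)
Op 3: gossip N2<->N0 -> N2.N0=(alive,v0) N2.N1=(alive,v0) N2.N2=(alive,v0) N2.N3=(dead,v1) | N0.N0=(alive,v0) N0.N1=(alive,v0) N0.N2=(alive,v0) N0.N3=(dead,v1)
Op 4: N2 marks N2=suspect -> (suspect,v1)
Op 5: gossip N1<->N2 -> N1.N0=(alive,v0) N1.N1=(alive,v0) N1.N2=(suspect,v1) N1.N3=(dead,v1) | N2.N0=(alive,v0) N2.N1=(alive,v0) N2.N2=(suspect,v1) N2.N3=(dead,v1)
Op 6: N3 marks N1=suspect -> (suspect,v1)
Op 7: N1 marks N2=suspect -> (suspect,v2)
Op 8: N3 marks N3=suspect -> (suspect,v1)
Op 9: gossip N0<->N1 -> N0.N0=(alive,v0) N0.N1=(alive,v0) N0.N2=(suspect,v2) N0.N3=(dead,v1) | N1.N0=(alive,v0) N1.N1=(alive,v0) N1.N2=(suspect,v2) N1.N3=(dead,v1)
Op 10: gossip N2<->N3 -> N2.N0=(alive,v0) N2.N1=(suspect,v1) N2.N2=(suspect,v1) N2.N3=(dead,v1) | N3.N0=(alive,v0) N3.N1=(suspect,v1) N3.N2=(suspect,v1) N3.N3=(suspect,v1)
Op 11: gossip N0<->N2 -> N0.N0=(alive,v0) N0.N1=(suspect,v1) N0.N2=(suspect,v2) N0.N3=(dead,v1) | N2.N0=(alive,v0) N2.N1=(suspect,v1) N2.N2=(suspect,v2) N2.N3=(dead,v1)

Answer: dead 1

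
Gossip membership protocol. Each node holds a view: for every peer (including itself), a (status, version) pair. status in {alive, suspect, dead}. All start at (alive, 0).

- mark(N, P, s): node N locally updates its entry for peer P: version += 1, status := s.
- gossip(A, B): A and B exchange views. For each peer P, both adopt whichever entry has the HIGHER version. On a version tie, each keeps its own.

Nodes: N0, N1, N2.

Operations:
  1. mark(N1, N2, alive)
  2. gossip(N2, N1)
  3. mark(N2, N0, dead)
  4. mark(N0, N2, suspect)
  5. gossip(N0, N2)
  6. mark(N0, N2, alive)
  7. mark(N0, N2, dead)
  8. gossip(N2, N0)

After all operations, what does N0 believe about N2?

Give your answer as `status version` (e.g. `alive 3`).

Answer: dead 3

Derivation:
Op 1: N1 marks N2=alive -> (alive,v1)
Op 2: gossip N2<->N1 -> N2.N0=(alive,v0) N2.N1=(alive,v0) N2.N2=(alive,v1) | N1.N0=(alive,v0) N1.N1=(alive,v0) N1.N2=(alive,v1)
Op 3: N2 marks N0=dead -> (dead,v1)
Op 4: N0 marks N2=suspect -> (suspect,v1)
Op 5: gossip N0<->N2 -> N0.N0=(dead,v1) N0.N1=(alive,v0) N0.N2=(suspect,v1) | N2.N0=(dead,v1) N2.N1=(alive,v0) N2.N2=(alive,v1)
Op 6: N0 marks N2=alive -> (alive,v2)
Op 7: N0 marks N2=dead -> (dead,v3)
Op 8: gossip N2<->N0 -> N2.N0=(dead,v1) N2.N1=(alive,v0) N2.N2=(dead,v3) | N0.N0=(dead,v1) N0.N1=(alive,v0) N0.N2=(dead,v3)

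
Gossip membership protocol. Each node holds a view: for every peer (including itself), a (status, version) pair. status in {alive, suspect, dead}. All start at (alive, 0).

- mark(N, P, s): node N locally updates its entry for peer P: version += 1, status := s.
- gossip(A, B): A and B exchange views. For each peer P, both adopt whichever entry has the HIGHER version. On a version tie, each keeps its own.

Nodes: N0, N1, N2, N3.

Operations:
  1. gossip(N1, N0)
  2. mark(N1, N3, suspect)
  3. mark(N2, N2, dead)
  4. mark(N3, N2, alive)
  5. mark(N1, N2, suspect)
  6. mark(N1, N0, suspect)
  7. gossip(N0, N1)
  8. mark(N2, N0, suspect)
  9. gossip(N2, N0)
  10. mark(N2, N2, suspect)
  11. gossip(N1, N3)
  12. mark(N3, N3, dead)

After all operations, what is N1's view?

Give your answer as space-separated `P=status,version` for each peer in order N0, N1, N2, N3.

Op 1: gossip N1<->N0 -> N1.N0=(alive,v0) N1.N1=(alive,v0) N1.N2=(alive,v0) N1.N3=(alive,v0) | N0.N0=(alive,v0) N0.N1=(alive,v0) N0.N2=(alive,v0) N0.N3=(alive,v0)
Op 2: N1 marks N3=suspect -> (suspect,v1)
Op 3: N2 marks N2=dead -> (dead,v1)
Op 4: N3 marks N2=alive -> (alive,v1)
Op 5: N1 marks N2=suspect -> (suspect,v1)
Op 6: N1 marks N0=suspect -> (suspect,v1)
Op 7: gossip N0<->N1 -> N0.N0=(suspect,v1) N0.N1=(alive,v0) N0.N2=(suspect,v1) N0.N3=(suspect,v1) | N1.N0=(suspect,v1) N1.N1=(alive,v0) N1.N2=(suspect,v1) N1.N3=(suspect,v1)
Op 8: N2 marks N0=suspect -> (suspect,v1)
Op 9: gossip N2<->N0 -> N2.N0=(suspect,v1) N2.N1=(alive,v0) N2.N2=(dead,v1) N2.N3=(suspect,v1) | N0.N0=(suspect,v1) N0.N1=(alive,v0) N0.N2=(suspect,v1) N0.N3=(suspect,v1)
Op 10: N2 marks N2=suspect -> (suspect,v2)
Op 11: gossip N1<->N3 -> N1.N0=(suspect,v1) N1.N1=(alive,v0) N1.N2=(suspect,v1) N1.N3=(suspect,v1) | N3.N0=(suspect,v1) N3.N1=(alive,v0) N3.N2=(alive,v1) N3.N3=(suspect,v1)
Op 12: N3 marks N3=dead -> (dead,v2)

Answer: N0=suspect,1 N1=alive,0 N2=suspect,1 N3=suspect,1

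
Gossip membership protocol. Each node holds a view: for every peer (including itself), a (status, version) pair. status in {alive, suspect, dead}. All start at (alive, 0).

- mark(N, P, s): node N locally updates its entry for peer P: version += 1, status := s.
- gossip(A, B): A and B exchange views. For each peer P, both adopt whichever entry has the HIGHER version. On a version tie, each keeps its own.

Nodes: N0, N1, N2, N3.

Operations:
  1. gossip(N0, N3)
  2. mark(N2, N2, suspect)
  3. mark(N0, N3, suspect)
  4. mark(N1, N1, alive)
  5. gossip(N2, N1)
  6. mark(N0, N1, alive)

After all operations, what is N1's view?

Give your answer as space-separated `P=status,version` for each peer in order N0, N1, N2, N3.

Op 1: gossip N0<->N3 -> N0.N0=(alive,v0) N0.N1=(alive,v0) N0.N2=(alive,v0) N0.N3=(alive,v0) | N3.N0=(alive,v0) N3.N1=(alive,v0) N3.N2=(alive,v0) N3.N3=(alive,v0)
Op 2: N2 marks N2=suspect -> (suspect,v1)
Op 3: N0 marks N3=suspect -> (suspect,v1)
Op 4: N1 marks N1=alive -> (alive,v1)
Op 5: gossip N2<->N1 -> N2.N0=(alive,v0) N2.N1=(alive,v1) N2.N2=(suspect,v1) N2.N3=(alive,v0) | N1.N0=(alive,v0) N1.N1=(alive,v1) N1.N2=(suspect,v1) N1.N3=(alive,v0)
Op 6: N0 marks N1=alive -> (alive,v1)

Answer: N0=alive,0 N1=alive,1 N2=suspect,1 N3=alive,0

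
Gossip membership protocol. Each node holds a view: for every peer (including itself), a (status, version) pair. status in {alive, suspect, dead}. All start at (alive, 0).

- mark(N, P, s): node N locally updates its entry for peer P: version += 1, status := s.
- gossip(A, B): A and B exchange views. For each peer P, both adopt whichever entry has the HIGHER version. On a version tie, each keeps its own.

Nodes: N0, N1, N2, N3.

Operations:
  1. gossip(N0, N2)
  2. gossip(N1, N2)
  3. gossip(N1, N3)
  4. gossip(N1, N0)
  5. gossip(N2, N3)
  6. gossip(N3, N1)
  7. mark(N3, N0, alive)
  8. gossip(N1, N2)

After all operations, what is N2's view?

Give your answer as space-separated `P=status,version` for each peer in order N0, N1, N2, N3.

Answer: N0=alive,0 N1=alive,0 N2=alive,0 N3=alive,0

Derivation:
Op 1: gossip N0<->N2 -> N0.N0=(alive,v0) N0.N1=(alive,v0) N0.N2=(alive,v0) N0.N3=(alive,v0) | N2.N0=(alive,v0) N2.N1=(alive,v0) N2.N2=(alive,v0) N2.N3=(alive,v0)
Op 2: gossip N1<->N2 -> N1.N0=(alive,v0) N1.N1=(alive,v0) N1.N2=(alive,v0) N1.N3=(alive,v0) | N2.N0=(alive,v0) N2.N1=(alive,v0) N2.N2=(alive,v0) N2.N3=(alive,v0)
Op 3: gossip N1<->N3 -> N1.N0=(alive,v0) N1.N1=(alive,v0) N1.N2=(alive,v0) N1.N3=(alive,v0) | N3.N0=(alive,v0) N3.N1=(alive,v0) N3.N2=(alive,v0) N3.N3=(alive,v0)
Op 4: gossip N1<->N0 -> N1.N0=(alive,v0) N1.N1=(alive,v0) N1.N2=(alive,v0) N1.N3=(alive,v0) | N0.N0=(alive,v0) N0.N1=(alive,v0) N0.N2=(alive,v0) N0.N3=(alive,v0)
Op 5: gossip N2<->N3 -> N2.N0=(alive,v0) N2.N1=(alive,v0) N2.N2=(alive,v0) N2.N3=(alive,v0) | N3.N0=(alive,v0) N3.N1=(alive,v0) N3.N2=(alive,v0) N3.N3=(alive,v0)
Op 6: gossip N3<->N1 -> N3.N0=(alive,v0) N3.N1=(alive,v0) N3.N2=(alive,v0) N3.N3=(alive,v0) | N1.N0=(alive,v0) N1.N1=(alive,v0) N1.N2=(alive,v0) N1.N3=(alive,v0)
Op 7: N3 marks N0=alive -> (alive,v1)
Op 8: gossip N1<->N2 -> N1.N0=(alive,v0) N1.N1=(alive,v0) N1.N2=(alive,v0) N1.N3=(alive,v0) | N2.N0=(alive,v0) N2.N1=(alive,v0) N2.N2=(alive,v0) N2.N3=(alive,v0)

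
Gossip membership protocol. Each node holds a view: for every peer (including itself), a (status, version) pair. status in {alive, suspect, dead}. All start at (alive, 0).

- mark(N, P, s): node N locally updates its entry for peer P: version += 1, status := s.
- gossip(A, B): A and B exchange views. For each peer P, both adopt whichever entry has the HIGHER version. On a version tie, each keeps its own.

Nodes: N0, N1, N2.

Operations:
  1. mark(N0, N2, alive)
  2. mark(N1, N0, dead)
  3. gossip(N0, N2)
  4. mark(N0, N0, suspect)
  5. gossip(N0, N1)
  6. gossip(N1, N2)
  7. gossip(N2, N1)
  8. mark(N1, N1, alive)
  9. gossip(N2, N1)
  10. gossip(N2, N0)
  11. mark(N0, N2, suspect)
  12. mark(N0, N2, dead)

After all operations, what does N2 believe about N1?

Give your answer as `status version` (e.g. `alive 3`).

Answer: alive 1

Derivation:
Op 1: N0 marks N2=alive -> (alive,v1)
Op 2: N1 marks N0=dead -> (dead,v1)
Op 3: gossip N0<->N2 -> N0.N0=(alive,v0) N0.N1=(alive,v0) N0.N2=(alive,v1) | N2.N0=(alive,v0) N2.N1=(alive,v0) N2.N2=(alive,v1)
Op 4: N0 marks N0=suspect -> (suspect,v1)
Op 5: gossip N0<->N1 -> N0.N0=(suspect,v1) N0.N1=(alive,v0) N0.N2=(alive,v1) | N1.N0=(dead,v1) N1.N1=(alive,v0) N1.N2=(alive,v1)
Op 6: gossip N1<->N2 -> N1.N0=(dead,v1) N1.N1=(alive,v0) N1.N2=(alive,v1) | N2.N0=(dead,v1) N2.N1=(alive,v0) N2.N2=(alive,v1)
Op 7: gossip N2<->N1 -> N2.N0=(dead,v1) N2.N1=(alive,v0) N2.N2=(alive,v1) | N1.N0=(dead,v1) N1.N1=(alive,v0) N1.N2=(alive,v1)
Op 8: N1 marks N1=alive -> (alive,v1)
Op 9: gossip N2<->N1 -> N2.N0=(dead,v1) N2.N1=(alive,v1) N2.N2=(alive,v1) | N1.N0=(dead,v1) N1.N1=(alive,v1) N1.N2=(alive,v1)
Op 10: gossip N2<->N0 -> N2.N0=(dead,v1) N2.N1=(alive,v1) N2.N2=(alive,v1) | N0.N0=(suspect,v1) N0.N1=(alive,v1) N0.N2=(alive,v1)
Op 11: N0 marks N2=suspect -> (suspect,v2)
Op 12: N0 marks N2=dead -> (dead,v3)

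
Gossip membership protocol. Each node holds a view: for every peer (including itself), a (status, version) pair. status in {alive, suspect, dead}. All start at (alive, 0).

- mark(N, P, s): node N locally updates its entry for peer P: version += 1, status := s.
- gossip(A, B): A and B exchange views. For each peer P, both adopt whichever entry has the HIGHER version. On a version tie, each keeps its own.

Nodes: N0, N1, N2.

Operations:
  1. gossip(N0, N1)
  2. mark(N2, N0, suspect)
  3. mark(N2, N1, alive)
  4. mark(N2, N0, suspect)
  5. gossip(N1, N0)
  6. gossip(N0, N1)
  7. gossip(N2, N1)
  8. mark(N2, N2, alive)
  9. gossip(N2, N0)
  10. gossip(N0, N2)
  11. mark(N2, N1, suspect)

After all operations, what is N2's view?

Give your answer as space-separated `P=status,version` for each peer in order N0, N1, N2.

Op 1: gossip N0<->N1 -> N0.N0=(alive,v0) N0.N1=(alive,v0) N0.N2=(alive,v0) | N1.N0=(alive,v0) N1.N1=(alive,v0) N1.N2=(alive,v0)
Op 2: N2 marks N0=suspect -> (suspect,v1)
Op 3: N2 marks N1=alive -> (alive,v1)
Op 4: N2 marks N0=suspect -> (suspect,v2)
Op 5: gossip N1<->N0 -> N1.N0=(alive,v0) N1.N1=(alive,v0) N1.N2=(alive,v0) | N0.N0=(alive,v0) N0.N1=(alive,v0) N0.N2=(alive,v0)
Op 6: gossip N0<->N1 -> N0.N0=(alive,v0) N0.N1=(alive,v0) N0.N2=(alive,v0) | N1.N0=(alive,v0) N1.N1=(alive,v0) N1.N2=(alive,v0)
Op 7: gossip N2<->N1 -> N2.N0=(suspect,v2) N2.N1=(alive,v1) N2.N2=(alive,v0) | N1.N0=(suspect,v2) N1.N1=(alive,v1) N1.N2=(alive,v0)
Op 8: N2 marks N2=alive -> (alive,v1)
Op 9: gossip N2<->N0 -> N2.N0=(suspect,v2) N2.N1=(alive,v1) N2.N2=(alive,v1) | N0.N0=(suspect,v2) N0.N1=(alive,v1) N0.N2=(alive,v1)
Op 10: gossip N0<->N2 -> N0.N0=(suspect,v2) N0.N1=(alive,v1) N0.N2=(alive,v1) | N2.N0=(suspect,v2) N2.N1=(alive,v1) N2.N2=(alive,v1)
Op 11: N2 marks N1=suspect -> (suspect,v2)

Answer: N0=suspect,2 N1=suspect,2 N2=alive,1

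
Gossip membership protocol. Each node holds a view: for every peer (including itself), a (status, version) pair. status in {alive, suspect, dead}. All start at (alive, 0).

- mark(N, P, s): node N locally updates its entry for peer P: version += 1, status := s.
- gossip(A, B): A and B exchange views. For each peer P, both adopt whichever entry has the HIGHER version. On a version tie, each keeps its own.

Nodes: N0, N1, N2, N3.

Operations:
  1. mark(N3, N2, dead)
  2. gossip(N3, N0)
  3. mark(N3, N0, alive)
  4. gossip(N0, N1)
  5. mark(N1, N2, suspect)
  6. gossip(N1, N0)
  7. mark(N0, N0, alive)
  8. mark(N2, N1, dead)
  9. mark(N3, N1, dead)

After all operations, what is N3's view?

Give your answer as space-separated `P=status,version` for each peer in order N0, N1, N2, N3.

Op 1: N3 marks N2=dead -> (dead,v1)
Op 2: gossip N3<->N0 -> N3.N0=(alive,v0) N3.N1=(alive,v0) N3.N2=(dead,v1) N3.N3=(alive,v0) | N0.N0=(alive,v0) N0.N1=(alive,v0) N0.N2=(dead,v1) N0.N3=(alive,v0)
Op 3: N3 marks N0=alive -> (alive,v1)
Op 4: gossip N0<->N1 -> N0.N0=(alive,v0) N0.N1=(alive,v0) N0.N2=(dead,v1) N0.N3=(alive,v0) | N1.N0=(alive,v0) N1.N1=(alive,v0) N1.N2=(dead,v1) N1.N3=(alive,v0)
Op 5: N1 marks N2=suspect -> (suspect,v2)
Op 6: gossip N1<->N0 -> N1.N0=(alive,v0) N1.N1=(alive,v0) N1.N2=(suspect,v2) N1.N3=(alive,v0) | N0.N0=(alive,v0) N0.N1=(alive,v0) N0.N2=(suspect,v2) N0.N3=(alive,v0)
Op 7: N0 marks N0=alive -> (alive,v1)
Op 8: N2 marks N1=dead -> (dead,v1)
Op 9: N3 marks N1=dead -> (dead,v1)

Answer: N0=alive,1 N1=dead,1 N2=dead,1 N3=alive,0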